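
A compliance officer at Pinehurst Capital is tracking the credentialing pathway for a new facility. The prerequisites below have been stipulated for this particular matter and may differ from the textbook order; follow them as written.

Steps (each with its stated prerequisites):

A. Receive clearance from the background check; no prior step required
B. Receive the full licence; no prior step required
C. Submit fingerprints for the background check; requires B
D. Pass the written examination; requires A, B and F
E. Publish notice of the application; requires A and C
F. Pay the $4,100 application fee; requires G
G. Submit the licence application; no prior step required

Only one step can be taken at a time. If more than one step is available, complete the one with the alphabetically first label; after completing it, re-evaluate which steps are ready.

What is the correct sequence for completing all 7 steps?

A, B and G have no prerequisites; A has the earlier label, so A is first.
B and G are both available; B has the earlier label → B.
C now also ready, so the ready set is {C, G}; C has the earlier label → C.
Now E and G have their prerequisites met. E has the earlier label, so E next.
That leaves G as the only ready step → G.
That leaves F as the only ready step → F.
D needed A, B and F, now all done → D.

A, B, C, E, G, F, D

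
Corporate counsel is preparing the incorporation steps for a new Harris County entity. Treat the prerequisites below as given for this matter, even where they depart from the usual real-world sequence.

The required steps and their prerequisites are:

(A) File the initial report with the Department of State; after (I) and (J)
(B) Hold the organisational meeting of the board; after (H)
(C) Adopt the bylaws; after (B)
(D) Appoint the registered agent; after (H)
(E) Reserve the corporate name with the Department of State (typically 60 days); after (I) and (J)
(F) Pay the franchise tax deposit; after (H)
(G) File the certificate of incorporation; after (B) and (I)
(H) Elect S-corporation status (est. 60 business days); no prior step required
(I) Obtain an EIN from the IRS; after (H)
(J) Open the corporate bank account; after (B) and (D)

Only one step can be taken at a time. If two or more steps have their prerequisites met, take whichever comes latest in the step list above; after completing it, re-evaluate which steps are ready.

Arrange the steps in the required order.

(H) (I) (F) (D) (B) (J) (G) (E) (C) (A)

Only (H) has no prerequisites, so it is first.
Ready: (I), (F), (D) and (B). (I) is listed later → (I).
Ready: (F), (D) and (B). (F) is listed later → (F).
Ready: (D) and (B). (D) is listed later → (D).
(B) needed (H), now all done → (B).
(J), (G) and (C) are all available; (J) is listed later → (J).
Now (G), (E), (C) and (A) have their prerequisites met. (G) is listed later, so (G) next.
(E), (C) and (A) are all available; (E) is listed later → (E).
(C) and (A) are both available; (C) is listed later → (C).
Next only (A) has its prerequisites met → (A).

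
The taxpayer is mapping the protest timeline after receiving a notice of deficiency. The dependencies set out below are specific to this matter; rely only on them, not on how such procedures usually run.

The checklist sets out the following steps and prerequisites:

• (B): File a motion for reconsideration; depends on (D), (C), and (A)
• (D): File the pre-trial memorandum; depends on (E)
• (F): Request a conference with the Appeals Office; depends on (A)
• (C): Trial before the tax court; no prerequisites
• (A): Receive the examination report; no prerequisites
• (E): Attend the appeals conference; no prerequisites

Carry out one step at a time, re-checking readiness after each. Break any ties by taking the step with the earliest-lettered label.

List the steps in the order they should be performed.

(A), (C) and (E) have no prerequisites; (A) has the earlier label, so (A) is first.
Ready: (C), (E) and (F). (C) has the earlier label → (C).
(E) and (F) are both available; (E) has the earlier label → (E).
(D) now also ready, so the ready set is {(D), (F)}; (D) has the earlier label → (D).
(B) now also ready, so the ready set is {(B), (F)}; (B) has the earlier label → (B).
Next only (F) has its prerequisites met → (F).

(A) → (C) → (E) → (D) → (B) → (F)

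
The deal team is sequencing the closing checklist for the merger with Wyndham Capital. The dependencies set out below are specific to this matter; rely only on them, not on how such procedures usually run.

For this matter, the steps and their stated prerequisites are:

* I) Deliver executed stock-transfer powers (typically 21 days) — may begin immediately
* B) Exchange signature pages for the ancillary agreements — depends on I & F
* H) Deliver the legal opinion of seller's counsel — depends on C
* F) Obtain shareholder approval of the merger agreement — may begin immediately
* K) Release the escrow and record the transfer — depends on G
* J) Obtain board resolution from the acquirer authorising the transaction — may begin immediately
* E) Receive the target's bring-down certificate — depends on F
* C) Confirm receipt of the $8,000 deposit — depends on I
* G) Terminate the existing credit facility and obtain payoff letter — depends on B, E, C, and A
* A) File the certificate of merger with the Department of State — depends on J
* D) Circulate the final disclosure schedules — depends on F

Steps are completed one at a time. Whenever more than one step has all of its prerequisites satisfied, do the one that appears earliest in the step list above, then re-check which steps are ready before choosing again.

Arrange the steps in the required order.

I F B J E C H A G K D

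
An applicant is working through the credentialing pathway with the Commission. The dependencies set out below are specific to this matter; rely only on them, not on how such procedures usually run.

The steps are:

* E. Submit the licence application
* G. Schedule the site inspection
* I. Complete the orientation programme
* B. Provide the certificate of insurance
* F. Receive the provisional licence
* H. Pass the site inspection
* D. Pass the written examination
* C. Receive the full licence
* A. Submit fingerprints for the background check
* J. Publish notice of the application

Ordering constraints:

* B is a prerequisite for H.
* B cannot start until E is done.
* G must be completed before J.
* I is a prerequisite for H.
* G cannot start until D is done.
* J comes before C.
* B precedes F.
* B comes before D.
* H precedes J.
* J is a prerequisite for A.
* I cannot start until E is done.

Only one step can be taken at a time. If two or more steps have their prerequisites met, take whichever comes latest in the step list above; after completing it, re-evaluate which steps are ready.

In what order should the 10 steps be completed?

E B D F I H G J A C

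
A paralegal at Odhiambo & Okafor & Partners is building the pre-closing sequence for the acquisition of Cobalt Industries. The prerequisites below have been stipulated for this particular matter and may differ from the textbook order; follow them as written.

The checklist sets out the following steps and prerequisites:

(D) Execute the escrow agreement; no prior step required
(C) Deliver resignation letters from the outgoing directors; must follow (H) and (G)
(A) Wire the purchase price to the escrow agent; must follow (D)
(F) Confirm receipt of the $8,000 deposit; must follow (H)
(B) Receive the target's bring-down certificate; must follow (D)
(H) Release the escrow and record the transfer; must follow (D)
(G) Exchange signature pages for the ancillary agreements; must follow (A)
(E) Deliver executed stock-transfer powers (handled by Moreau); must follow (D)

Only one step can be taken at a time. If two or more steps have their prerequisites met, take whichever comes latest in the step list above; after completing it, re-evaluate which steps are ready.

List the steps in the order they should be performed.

(D) has no prerequisites → (D) first.
Now (E), (H), (B) and (A) have their prerequisites met. (E) is listed later, so (E) next.
Now (H), (B) and (A) have their prerequisites met. (H) is listed later, so (H) next.
(F) now also ready, so the ready set is {(B), (F), (A)}; (B) is listed later → (B).
(F) and (A) are both available; (F) is listed later → (F).
(A) needed (D), now all done → (A).
(G) is the only step now ready → (G).
(C) is the only step now ready → (C).

(D), (E), (H), (B), (F), (A), (G), (C)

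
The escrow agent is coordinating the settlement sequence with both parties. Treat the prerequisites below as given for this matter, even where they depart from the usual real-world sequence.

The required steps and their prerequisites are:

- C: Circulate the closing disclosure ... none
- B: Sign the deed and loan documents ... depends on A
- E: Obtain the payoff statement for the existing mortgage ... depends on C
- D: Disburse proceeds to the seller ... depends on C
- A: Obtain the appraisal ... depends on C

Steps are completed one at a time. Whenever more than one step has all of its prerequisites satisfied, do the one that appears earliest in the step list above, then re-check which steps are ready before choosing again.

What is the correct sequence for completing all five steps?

C has no prerequisites → C first.
Now E, D and A have their prerequisites met. E is listed earlier, so E next.
Now D and A have their prerequisites met. D is listed earlier, so D next.
A needed C, now all done → A.
B is the only step now ready → B.

C, E, D, A, B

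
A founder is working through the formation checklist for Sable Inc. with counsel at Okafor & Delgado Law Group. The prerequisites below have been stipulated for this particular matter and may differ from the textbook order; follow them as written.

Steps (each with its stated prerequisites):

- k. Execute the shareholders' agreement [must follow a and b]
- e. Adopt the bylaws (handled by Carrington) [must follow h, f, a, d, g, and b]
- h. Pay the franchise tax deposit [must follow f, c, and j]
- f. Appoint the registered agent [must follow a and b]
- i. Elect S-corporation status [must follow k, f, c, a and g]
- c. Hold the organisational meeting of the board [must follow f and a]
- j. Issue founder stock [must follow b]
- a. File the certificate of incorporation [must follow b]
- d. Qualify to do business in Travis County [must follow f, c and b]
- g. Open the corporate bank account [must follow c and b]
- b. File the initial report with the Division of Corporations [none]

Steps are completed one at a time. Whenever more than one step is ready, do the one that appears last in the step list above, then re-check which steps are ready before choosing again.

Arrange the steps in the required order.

b, a, j, f, c, g, d, h, e, k, i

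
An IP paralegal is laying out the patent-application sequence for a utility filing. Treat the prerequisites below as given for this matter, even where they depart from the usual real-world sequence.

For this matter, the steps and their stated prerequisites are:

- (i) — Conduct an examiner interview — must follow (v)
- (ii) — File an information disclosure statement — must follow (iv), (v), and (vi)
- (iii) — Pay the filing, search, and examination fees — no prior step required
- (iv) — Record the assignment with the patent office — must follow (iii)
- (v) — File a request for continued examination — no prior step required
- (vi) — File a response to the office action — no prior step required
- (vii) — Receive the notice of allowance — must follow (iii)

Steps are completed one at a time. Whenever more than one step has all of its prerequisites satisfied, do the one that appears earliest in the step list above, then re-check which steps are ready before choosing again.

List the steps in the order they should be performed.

(iii), (v) and (vi) have no prerequisites; (iii) is listed earlier, so (iii) is first.
(iv) and (vii) now also ready, so the ready set is {(iv), (v), (vi), (vii)}; (iv) is listed earlier → (iv).
Now (v), (vi) and (vii) have their prerequisites met. (v) is listed earlier, so (v) next.
(i) now also ready, so the ready set is {(i), (vi), (vii)}; (i) is listed earlier → (i).
Ready: (vi) and (vii). (vi) is listed earlier → (vi).
(ii) now also ready, so the ready set is {(ii), (vii)}; (ii) is listed earlier → (ii).
(vii) is the only step now ready → (vii).

(iii) (iv) (v) (i) (vi) (ii) (vii)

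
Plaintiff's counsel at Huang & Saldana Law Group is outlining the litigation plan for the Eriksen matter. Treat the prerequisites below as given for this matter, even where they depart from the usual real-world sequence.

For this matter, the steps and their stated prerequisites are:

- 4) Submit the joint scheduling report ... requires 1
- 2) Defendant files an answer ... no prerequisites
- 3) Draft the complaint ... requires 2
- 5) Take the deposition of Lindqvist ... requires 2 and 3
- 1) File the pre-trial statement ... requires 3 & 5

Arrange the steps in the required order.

Only 2 has no prerequisites, so it is first.
3 is the only step now ready → 3.
That leaves 5 as the only ready step → 5.
That leaves 1 as the only ready step → 1.
4 needed 1, now all done → 4.

2, 3, 5, 1, 4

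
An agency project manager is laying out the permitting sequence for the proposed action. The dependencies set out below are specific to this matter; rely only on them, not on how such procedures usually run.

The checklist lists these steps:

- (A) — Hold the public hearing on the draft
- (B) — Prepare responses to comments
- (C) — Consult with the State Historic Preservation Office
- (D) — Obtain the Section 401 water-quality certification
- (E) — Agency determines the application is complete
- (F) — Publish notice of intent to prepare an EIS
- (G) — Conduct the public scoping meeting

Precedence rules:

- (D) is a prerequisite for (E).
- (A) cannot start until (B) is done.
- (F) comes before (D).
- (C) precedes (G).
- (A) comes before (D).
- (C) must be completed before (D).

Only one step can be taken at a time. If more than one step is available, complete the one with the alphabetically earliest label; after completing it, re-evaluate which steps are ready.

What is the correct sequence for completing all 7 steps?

(B), (C) and (F) have no prerequisites; (B) has the earlier label, so (B) is first.
(A), (C) and (F) are all available; (A) has the earlier label → (A).
Now (C) and (F) have their prerequisites met. (C) has the earlier label, so (C) next.
(G) now also ready, so the ready set is {(F), (G)}; (F) has the earlier label → (F).
(D) now also ready, so the ready set is {(D), (G)}; (D) has the earlier label → (D).
(E) now also ready, so the ready set is {(E), (G)}; (E) has the earlier label → (E).
(G) needed (C), now all done → (G).

(B) → (A) → (C) → (F) → (D) → (E) → (G)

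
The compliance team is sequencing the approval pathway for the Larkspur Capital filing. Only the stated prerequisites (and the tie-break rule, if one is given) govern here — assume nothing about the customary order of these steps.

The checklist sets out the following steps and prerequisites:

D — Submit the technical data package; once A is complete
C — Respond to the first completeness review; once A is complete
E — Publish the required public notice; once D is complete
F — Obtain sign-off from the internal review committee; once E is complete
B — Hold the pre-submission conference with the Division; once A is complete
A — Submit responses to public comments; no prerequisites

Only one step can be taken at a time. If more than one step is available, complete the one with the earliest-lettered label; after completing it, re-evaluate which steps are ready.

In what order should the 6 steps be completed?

Only A has no prerequisites, so it is first.
Ready: B, C and D. B has the earlier label → B.
Ready: C and D. C has the earlier label → C.
D needed A, now all done → D.
E needed D, now all done → E.
F needed E, now all done → F.

A → B → C → D → E → F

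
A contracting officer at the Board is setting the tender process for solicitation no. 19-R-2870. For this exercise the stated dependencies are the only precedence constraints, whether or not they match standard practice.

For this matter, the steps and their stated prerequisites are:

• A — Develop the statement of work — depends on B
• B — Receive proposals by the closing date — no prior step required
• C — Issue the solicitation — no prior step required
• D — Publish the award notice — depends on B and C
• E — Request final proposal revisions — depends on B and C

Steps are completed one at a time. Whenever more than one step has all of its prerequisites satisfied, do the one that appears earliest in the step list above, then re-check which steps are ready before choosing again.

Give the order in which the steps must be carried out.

B A C D E

Nothing is required for B and C. B is listed earlier → B first.
A now also ready, so the ready set is {A, C}; A is listed earlier → A.
C is the only step now ready → C.
Now D and E have their prerequisites met. D is listed earlier, so D next.
Next only E has its prerequisites met → E.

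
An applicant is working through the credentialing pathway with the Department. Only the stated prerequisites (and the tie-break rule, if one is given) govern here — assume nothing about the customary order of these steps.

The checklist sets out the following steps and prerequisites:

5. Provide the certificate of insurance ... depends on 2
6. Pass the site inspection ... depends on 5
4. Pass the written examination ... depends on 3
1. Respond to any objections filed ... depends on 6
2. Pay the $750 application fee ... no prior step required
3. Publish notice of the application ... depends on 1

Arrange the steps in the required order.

2 → 5 → 6 → 1 → 3 → 4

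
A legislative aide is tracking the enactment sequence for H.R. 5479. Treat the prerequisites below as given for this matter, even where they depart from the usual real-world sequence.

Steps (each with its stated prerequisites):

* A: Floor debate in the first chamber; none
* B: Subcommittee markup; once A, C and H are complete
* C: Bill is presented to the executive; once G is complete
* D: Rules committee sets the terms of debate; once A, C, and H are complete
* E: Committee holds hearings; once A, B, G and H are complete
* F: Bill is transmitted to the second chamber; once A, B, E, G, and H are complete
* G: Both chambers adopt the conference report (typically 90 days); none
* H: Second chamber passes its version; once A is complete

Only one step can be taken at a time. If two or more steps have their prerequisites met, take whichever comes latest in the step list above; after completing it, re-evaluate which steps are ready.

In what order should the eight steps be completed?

Nothing is required for G and A. G is listed later → G first.
C now also ready, so the ready set is {C, A}; C is listed later → C.
A is the only step now ready → A.
Next only H has its prerequisites met → H.
Ready: D and B. D is listed later → D.
Next only B has its prerequisites met → B.
E is the only step now ready → E.
That leaves F as the only ready step → F.

G, C, A, H, D, B, E, F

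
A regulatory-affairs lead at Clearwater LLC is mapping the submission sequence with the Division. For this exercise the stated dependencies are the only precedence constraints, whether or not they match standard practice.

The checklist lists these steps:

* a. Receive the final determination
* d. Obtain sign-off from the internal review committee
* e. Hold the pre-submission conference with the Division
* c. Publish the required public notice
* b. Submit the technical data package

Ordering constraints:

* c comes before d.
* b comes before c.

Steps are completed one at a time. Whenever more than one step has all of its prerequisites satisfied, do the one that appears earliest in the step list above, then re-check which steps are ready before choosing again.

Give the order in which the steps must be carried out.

Nothing is required for a, e and b. a is listed earlier → a first.
Now e and b have their prerequisites met. e is listed earlier, so e next.
That leaves b as the only ready step → b.
c is the only step now ready → c.
Next only d has its prerequisites met → d.

a → e → b → c → d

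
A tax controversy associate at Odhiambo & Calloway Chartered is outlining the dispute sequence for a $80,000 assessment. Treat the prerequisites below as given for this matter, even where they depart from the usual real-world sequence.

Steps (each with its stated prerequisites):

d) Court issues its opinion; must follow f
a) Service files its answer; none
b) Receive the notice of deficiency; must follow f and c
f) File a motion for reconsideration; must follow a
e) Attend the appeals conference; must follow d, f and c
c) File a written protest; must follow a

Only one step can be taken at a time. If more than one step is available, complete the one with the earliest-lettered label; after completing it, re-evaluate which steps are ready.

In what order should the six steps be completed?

a, c, f, b, d, e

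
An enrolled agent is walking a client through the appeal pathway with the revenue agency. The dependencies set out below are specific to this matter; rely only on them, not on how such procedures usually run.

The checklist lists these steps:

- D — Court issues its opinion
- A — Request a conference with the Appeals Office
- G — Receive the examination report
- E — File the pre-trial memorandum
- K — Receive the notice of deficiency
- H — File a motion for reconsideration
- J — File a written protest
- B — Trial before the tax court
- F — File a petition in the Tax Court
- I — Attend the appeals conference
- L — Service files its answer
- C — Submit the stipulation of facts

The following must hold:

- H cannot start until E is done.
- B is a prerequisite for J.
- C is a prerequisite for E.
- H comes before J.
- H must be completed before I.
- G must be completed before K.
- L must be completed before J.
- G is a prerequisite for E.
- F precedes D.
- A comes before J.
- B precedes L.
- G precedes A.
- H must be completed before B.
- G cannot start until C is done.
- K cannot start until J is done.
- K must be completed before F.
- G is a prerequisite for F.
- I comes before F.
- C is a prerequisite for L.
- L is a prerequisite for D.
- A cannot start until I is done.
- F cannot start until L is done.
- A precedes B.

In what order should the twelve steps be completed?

C, G, E, H, I, A, B, L, J, K, F, D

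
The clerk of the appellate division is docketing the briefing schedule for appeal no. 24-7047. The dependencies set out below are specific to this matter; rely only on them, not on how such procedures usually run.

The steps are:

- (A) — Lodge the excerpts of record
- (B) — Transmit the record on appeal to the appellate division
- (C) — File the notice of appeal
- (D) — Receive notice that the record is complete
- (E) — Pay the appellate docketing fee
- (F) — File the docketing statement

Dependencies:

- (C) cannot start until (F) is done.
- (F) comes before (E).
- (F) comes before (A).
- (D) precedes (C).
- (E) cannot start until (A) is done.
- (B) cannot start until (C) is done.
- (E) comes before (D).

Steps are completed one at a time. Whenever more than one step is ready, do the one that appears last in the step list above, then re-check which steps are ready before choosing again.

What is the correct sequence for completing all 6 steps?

(F), (A), (E), (D), (C), (B)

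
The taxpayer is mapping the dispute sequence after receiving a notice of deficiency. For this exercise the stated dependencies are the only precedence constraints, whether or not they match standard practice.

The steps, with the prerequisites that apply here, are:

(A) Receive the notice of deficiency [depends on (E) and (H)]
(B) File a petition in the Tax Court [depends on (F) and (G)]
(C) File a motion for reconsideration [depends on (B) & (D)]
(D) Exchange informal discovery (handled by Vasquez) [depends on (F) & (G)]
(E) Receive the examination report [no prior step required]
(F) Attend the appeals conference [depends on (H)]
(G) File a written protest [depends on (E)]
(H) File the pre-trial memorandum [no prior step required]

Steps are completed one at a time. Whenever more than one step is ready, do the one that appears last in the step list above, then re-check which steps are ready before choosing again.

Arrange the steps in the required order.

(H), (F), (E), (G), (D), (B), (C), (A)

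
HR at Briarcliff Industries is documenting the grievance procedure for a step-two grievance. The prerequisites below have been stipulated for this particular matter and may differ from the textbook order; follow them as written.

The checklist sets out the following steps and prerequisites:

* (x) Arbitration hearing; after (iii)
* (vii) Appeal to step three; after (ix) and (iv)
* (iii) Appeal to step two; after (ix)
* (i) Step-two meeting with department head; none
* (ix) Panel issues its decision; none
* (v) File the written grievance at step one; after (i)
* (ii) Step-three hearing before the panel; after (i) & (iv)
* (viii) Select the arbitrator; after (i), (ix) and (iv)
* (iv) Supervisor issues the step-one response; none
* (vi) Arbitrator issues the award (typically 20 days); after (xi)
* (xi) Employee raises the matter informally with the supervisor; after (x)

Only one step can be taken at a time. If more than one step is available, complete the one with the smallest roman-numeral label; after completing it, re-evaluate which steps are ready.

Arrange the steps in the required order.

(i) → (iv) → (ii) → (v) → (ix) → (iii) → (vii) → (viii) → (x) → (xi) → (vi)

Nothing is required for (i), (iv) and (ix). (i) has the earlier label → (i) first.
(v) now also ready, so the ready set is {(iv), (v), (ix)}; (iv) has the earlier label → (iv).
(ii) now also ready, so the ready set is {(ii), (v), (ix)}; (ii) has the earlier label → (ii).
(v) and (ix) are both available; (v) has the earlier label → (v).
(ix) is the only step now ready → (ix).
(iii), (vii) and (viii) are all available; (iii) has the earlier label → (iii).
Ready: (vii), (viii) and (x). (vii) has the earlier label → (vii).
(viii) and (x) are both available; (viii) has the earlier label → (viii).
(x) needed (iii), now all done → (x).
(xi) is the only step now ready → (xi).
(vi) needed (xi), now all done → (vi).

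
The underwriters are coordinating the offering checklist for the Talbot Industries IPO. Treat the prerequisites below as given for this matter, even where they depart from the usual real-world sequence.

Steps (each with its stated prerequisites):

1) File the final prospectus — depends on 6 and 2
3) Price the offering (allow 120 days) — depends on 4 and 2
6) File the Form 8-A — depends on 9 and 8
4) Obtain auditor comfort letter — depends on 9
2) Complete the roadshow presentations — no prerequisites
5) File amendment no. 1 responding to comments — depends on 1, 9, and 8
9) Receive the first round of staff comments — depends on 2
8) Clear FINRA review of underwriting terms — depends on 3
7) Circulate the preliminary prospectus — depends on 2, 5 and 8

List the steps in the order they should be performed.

2, 9, 4, 3, 8, 6, 1, 5, 7

2 has no prerequisites → 2 first.
That leaves 9 as the only ready step → 9.
4 is the only step now ready → 4.
Next only 3 has its prerequisites met → 3.
Next only 8 has its prerequisites met → 8.
That leaves 6 as the only ready step → 6.
Next only 1 has its prerequisites met → 1.
5 needed 1, 9 and 8, now all done → 5.
That leaves 7 as the only ready step → 7.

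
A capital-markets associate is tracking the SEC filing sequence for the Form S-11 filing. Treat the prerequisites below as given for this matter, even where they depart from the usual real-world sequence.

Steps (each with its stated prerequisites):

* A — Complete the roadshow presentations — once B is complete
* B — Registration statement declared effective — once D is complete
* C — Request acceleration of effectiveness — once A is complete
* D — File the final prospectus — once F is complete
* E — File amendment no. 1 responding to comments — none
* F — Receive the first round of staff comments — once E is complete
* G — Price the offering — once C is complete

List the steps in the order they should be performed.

E F D B A C G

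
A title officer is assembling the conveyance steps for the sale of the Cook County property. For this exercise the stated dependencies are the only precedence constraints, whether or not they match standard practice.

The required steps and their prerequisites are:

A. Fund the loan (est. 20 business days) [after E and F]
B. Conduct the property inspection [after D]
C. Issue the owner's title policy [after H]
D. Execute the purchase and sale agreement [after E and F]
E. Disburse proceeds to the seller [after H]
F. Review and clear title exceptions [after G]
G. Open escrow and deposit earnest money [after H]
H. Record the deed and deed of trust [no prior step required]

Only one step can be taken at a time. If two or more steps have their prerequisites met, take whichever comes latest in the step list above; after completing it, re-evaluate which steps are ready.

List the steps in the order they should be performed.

H has no prerequisites → H first.
G, E and C are all available; G is listed later → G.
F, E and C are all available; F is listed later → F.
E and C are both available; E is listed later → E.
D, C and A are all available; D is listed later → D.
B now also ready, so the ready set is {C, B, A}; C is listed later → C.
Now B and A have their prerequisites met. B is listed later, so B next.
A is the only step now ready → A.

H → G → F → E → D → C → B → A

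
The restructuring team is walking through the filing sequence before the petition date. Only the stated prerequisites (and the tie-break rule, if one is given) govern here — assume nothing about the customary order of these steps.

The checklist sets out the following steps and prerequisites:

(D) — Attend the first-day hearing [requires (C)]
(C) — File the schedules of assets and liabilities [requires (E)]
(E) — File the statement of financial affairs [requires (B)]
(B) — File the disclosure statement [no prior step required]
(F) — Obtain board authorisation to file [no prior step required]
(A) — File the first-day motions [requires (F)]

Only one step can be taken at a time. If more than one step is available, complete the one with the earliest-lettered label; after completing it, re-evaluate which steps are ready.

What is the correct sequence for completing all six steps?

Nothing is required for (B) and (F). (B) has the earlier label → (B) first.
Now (E) and (F) have their prerequisites met. (E) has the earlier label, so (E) next.
Ready: (C) and (F). (C) has the earlier label → (C).
(D) and (F) are both available; (D) has the earlier label → (D).
That leaves (F) as the only ready step → (F).
Next only (A) has its prerequisites met → (A).

(B) → (E) → (C) → (D) → (F) → (A)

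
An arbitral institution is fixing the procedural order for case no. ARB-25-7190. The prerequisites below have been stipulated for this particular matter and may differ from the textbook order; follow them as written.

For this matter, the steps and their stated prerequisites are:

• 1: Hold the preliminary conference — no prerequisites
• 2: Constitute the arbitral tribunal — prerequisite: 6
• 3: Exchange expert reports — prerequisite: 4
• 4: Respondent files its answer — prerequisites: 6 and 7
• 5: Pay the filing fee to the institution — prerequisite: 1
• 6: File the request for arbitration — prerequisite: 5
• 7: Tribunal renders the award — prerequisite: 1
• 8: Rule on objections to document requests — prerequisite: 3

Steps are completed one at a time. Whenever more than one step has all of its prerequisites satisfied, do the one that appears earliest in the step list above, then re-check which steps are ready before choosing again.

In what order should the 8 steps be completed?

1 5 6 2 7 4 3 8

1 has no prerequisites → 1 first.
Ready: 5 and 7. 5 is listed earlier → 5.
6 now also ready, so the ready set is {6, 7}; 6 is listed earlier → 6.
2 now also ready, so the ready set is {2, 7}; 2 is listed earlier → 2.
That leaves 7 as the only ready step → 7.
4 needed 6 and 7, now all done → 4.
3 needed 4, now all done → 3.
That leaves 8 as the only ready step → 8.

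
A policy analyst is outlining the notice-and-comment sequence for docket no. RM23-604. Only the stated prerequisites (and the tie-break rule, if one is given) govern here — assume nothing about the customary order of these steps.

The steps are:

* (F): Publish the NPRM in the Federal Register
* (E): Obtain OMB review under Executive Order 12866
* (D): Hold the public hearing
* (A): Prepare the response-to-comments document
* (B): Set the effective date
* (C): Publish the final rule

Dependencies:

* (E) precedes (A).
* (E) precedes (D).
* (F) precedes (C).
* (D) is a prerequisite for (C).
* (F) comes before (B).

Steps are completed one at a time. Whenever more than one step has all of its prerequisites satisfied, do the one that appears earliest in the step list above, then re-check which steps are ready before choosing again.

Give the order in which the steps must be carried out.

(F), (E), (D), (A), (B), (C)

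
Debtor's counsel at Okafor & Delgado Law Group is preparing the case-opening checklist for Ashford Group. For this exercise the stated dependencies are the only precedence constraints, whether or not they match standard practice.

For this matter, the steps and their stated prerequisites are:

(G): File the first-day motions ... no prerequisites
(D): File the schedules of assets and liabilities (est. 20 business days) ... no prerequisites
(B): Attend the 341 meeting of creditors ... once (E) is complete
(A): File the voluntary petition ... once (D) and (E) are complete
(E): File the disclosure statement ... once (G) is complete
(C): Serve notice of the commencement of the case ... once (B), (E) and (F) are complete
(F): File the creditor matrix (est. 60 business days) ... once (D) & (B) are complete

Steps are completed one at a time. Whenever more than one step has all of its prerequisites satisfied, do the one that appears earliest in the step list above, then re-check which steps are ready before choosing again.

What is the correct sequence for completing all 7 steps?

(G), (D), (E), (B), (A), (F), (C)

Nothing is required for (G) and (D). (G) is listed earlier → (G) first.
(E) now also ready, so the ready set is {(D), (E)}; (D) is listed earlier → (D).
(E) needed (G), now all done → (E).
Ready: (B) and (A). (B) is listed earlier → (B).
(F) now also ready, so the ready set is {(A), (F)}; (A) is listed earlier → (A).
Next only (F) has its prerequisites met → (F).
(C) is the only step now ready → (C).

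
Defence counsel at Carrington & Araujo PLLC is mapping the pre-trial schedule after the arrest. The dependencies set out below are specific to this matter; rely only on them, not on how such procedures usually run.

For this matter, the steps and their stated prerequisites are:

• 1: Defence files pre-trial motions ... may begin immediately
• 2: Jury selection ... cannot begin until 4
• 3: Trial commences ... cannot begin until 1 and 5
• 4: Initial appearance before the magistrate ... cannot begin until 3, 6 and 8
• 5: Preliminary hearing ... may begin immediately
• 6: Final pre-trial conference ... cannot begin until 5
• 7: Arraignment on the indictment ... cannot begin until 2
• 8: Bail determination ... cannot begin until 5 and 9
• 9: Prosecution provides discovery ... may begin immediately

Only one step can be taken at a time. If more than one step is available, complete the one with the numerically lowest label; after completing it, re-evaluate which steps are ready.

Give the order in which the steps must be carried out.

Nothing is required for 1, 5 and 9. 1 has the earlier label → 1 first.
Ready: 5 and 9. 5 has the earlier label → 5.
3 and 6 now also ready, so the ready set is {3, 6, 9}; 3 has the earlier label → 3.
6 and 9 are both available; 6 has the earlier label → 6.
Next only 9 has its prerequisites met → 9.
That leaves 8 as the only ready step → 8.
4 is the only step now ready → 4.
2 needed 4, now all done → 2.
7 needed 2, now all done → 7.

1 → 5 → 3 → 6 → 9 → 8 → 4 → 2 → 7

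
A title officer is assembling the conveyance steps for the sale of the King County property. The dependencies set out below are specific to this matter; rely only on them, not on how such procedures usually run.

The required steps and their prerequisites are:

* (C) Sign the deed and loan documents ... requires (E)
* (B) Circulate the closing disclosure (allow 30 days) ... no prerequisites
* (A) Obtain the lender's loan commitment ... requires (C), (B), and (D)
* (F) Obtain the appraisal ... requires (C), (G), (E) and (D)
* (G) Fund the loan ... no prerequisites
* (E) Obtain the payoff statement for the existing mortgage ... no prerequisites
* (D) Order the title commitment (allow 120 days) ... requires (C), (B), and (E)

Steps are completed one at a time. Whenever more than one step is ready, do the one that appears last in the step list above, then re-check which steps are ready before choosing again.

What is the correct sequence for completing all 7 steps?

Nothing is required for (E), (G) and (B). (E) is listed later → (E) first.
(C) now also ready, so the ready set is {(G), (B), (C)}; (G) is listed later → (G).
Ready: (B) and (C). (B) is listed later → (B).
Next only (C) has its prerequisites met → (C).
Next only (D) has its prerequisites met → (D).
(F) and (A) are both available; (F) is listed later → (F).
(A) is the only step now ready → (A).

(E) → (G) → (B) → (C) → (D) → (F) → (A)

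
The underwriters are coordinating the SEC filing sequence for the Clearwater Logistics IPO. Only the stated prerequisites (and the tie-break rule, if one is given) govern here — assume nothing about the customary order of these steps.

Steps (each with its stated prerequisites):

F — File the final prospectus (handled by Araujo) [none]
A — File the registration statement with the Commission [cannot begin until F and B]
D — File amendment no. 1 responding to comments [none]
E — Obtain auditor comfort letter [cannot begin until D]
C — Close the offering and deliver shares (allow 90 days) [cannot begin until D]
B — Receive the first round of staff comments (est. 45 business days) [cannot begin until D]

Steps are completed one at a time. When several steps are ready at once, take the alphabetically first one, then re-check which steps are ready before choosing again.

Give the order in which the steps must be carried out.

D, B, C, E, F, A

Nothing is required for D and F. D has the earlier label → D first.
B, C and E now also ready, so the ready set is {B, C, E, F}; B has the earlier label → B.
Ready: C, E and F. C has the earlier label → C.
Ready: E and F. E has the earlier label → E.
That leaves F as the only ready step → F.
A needed B and F, now all done → A.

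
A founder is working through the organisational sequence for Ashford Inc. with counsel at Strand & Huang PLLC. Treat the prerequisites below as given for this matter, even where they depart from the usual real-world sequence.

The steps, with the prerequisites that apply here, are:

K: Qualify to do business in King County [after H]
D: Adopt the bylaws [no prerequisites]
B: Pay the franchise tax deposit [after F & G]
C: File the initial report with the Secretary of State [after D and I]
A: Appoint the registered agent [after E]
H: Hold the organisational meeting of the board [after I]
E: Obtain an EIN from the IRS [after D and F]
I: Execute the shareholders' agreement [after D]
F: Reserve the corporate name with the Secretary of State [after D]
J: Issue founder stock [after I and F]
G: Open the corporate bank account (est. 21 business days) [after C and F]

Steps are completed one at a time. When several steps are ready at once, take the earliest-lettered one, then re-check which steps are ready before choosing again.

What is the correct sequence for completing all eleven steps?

D has no prerequisites → D first.
Ready: F and I. F has the earlier label → F.
Now E and I have their prerequisites met. E has the earlier label, so E next.
A and I are both available; A has the earlier label → A.
I is the only step now ready → I.
Now C, H and J have their prerequisites met. C has the earlier label, so C next.
G now also ready, so the ready set is {G, H, J}; G has the earlier label → G.
Now B, H and J have their prerequisites met. B has the earlier label, so B next.
Ready: H and J. H has the earlier label → H.
Now J and K have their prerequisites met. J has the earlier label, so J next.
K is the only step now ready → K.

D, F, E, A, I, C, G, B, H, J, K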